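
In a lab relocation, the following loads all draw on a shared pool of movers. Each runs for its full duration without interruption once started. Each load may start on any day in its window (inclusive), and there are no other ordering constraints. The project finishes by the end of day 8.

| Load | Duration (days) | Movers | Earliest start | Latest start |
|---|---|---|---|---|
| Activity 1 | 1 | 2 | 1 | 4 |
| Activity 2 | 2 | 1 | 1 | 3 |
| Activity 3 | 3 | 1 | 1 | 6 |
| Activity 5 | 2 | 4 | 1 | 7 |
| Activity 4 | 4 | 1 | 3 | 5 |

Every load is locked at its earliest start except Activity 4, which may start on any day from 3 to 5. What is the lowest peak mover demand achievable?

8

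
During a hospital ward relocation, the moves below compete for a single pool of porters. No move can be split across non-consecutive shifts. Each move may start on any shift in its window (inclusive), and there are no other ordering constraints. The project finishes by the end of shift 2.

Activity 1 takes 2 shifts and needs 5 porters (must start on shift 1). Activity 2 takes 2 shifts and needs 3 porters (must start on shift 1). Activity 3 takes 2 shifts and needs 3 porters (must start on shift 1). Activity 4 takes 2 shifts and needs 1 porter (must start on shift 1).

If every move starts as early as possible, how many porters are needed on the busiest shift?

Early-start schedule: Activity 1@1, Activity 2@1, Activity 3@1, Activity 4@1.
Load per shift: shift 1: 12, shift 2: 12.
Peak is 12.

12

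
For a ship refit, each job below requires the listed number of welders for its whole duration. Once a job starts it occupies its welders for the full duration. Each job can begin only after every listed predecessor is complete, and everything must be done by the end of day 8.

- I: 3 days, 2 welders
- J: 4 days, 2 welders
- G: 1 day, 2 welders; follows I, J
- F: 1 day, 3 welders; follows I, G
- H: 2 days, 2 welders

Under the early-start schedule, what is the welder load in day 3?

4

At early start, day 3 has: I, J.
Demand: 2 + 2 = 4.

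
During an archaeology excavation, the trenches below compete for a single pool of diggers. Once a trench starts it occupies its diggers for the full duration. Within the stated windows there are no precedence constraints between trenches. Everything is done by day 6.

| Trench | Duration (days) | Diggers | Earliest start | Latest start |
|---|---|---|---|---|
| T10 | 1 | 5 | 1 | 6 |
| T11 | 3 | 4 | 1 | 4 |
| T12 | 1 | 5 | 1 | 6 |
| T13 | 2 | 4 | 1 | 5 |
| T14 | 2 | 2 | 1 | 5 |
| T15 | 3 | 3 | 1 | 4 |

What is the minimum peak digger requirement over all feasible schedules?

8

Early-start (T10@1, T11@1, T12@1, T13@1, T14@1, T15@1) gives peak 23: d1:23  d2:13  d3:7  d4:0  d5:0  d6:0.
Shift T11→2, T12→6, T13→4, T14→5.
Schedule T10@1, T11@2, T12@6, T13@4, T14@5, T15@1: d1:8  d2:7  d3:7  d4:8  d5:6  d6:7 — peak 8.
Total digger-days = 43 over 6 days ⇒ peak ≥ ⌈43/6⌉ = 8, so 8 is optimal.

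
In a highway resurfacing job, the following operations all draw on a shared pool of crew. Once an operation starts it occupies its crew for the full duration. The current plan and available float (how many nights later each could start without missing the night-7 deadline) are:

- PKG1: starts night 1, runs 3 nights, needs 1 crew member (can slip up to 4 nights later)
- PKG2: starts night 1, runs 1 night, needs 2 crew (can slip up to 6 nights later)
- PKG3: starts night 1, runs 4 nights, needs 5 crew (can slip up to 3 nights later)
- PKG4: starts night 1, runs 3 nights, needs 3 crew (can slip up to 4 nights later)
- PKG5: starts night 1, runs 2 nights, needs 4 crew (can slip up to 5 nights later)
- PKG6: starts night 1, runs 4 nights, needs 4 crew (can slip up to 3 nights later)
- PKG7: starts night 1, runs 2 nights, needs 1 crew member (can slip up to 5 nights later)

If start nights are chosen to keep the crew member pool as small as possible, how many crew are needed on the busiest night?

9

Early-start (PKG1@1, PKG2@1, PKG3@1, PKG4@1, PKG5@1, PKG6@1, PKG7@1) gives peak 20: n1:20  n2:18  n3:13  n4:9  n5:0  n6:0  n7:0.
Shift PKG3→2, PKG5→6, PKG6→4, PKG7→6.
Schedule PKG1@1, PKG2@1, PKG3@2, PKG4@1, PKG5@6, PKG6@4, PKG7@6: n1:6  n2:9  n3:9  n4:9  n5:9  n6:9  n7:9 — peak 9.
Total crew member-nights = 60 over 7 nights ⇒ peak ≥ ⌈60/7⌉ = 9, so 9 is optimal.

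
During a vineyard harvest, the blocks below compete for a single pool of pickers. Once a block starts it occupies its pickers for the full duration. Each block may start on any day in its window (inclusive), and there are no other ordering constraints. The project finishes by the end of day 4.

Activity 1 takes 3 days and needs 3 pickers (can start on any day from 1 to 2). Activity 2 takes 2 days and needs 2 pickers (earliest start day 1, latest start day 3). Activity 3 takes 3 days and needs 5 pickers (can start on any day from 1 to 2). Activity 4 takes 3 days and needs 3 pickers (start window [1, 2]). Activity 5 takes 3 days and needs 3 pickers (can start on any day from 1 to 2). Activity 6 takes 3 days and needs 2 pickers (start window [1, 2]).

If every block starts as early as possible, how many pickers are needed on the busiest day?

18

Early-start schedule: Activity 1@1, Activity 2@1, Activity 3@1, Activity 4@1, Activity 5@1, Activity 6@1.
Load per day: day 1: 18, day 2: 18, day 3: 16, day 4: 0.
Peak is 18.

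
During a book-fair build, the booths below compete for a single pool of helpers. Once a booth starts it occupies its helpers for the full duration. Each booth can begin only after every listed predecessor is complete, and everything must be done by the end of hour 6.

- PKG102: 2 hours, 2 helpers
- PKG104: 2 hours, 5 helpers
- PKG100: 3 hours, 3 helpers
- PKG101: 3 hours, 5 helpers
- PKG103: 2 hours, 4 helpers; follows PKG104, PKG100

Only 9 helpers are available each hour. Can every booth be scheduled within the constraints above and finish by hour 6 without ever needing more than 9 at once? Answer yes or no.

Schedule PKG102@3, PKG104@1, PKG100@1, PKG101@4, PKG103@5: h1:8  h2:8  h3:5  h4:7  h5:9  h6:9 — peak 9 ≤ 9.

yes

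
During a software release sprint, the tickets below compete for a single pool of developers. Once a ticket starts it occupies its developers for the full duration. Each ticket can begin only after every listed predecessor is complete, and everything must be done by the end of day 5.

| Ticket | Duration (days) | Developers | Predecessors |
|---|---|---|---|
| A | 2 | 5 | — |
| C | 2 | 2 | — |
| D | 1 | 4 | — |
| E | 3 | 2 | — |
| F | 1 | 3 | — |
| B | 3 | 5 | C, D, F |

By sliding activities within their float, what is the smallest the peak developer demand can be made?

10

Early-start (A@1, C@1, D@1, E@1, F@1, B@3) gives peak 16: d1:16  d2:9  d3:7  d4:5  d5:5.
Shift A→4, F→2.
Schedule A@4, C@1, D@1, E@1, F@2, B@3: d1:8  d2:7  d3:7  d4:10  d5:10 — peak 10.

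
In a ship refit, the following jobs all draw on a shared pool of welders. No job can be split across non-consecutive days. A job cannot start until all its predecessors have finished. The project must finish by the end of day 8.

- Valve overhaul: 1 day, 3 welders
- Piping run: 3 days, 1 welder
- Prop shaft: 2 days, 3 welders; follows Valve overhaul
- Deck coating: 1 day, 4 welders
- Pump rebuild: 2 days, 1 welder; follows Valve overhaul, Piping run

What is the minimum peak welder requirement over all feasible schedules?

4

Early-start (Valve overhaul@1, Piping run@1, Prop shaft@2, Deck coating@1, Pump rebuild@4) gives peak 8: d1:8  d2:4  d3:4  d4:1  d5:1  d6:0  d7:0  d8:0.
Shift Deck coating→4, Pump rebuild→5.
Schedule Valve overhaul@1, Piping run@1, Prop shaft@2, Deck coating@4, Pump rebuild@5: d1:4  d2:4  d3:4  d4:4  d5:1  d6:1  d7:0  d8:0 — peak 4.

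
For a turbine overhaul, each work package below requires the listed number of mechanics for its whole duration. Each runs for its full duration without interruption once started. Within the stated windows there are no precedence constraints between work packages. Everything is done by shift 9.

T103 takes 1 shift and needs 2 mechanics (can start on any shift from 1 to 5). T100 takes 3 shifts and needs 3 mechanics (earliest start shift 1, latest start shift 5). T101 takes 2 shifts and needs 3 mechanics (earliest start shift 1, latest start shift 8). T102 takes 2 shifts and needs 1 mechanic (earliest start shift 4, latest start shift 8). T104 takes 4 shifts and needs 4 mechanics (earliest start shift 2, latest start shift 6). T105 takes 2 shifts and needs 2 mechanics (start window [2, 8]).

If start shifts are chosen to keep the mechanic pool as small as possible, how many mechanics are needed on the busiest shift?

Early-start (T103@1, T100@1, T101@1, T102@4, T104@2, T105@2) gives peak 12: s1:8  s2:12  s3:9  s4:5  s5:5  s6:0  s7:0  s8:0  s9:0.
Shift T101→4, T104→6.
Schedule T103@1, T100@1, T101@4, T102@4, T104@6, T105@2: s1:5  s2:5  s3:5  s4:4  s5:4  s6:4  s7:4  s8:4  s9:4 — peak 5.
Total mechanic-shifts = 39 over 9 shifts ⇒ peak ≥ ⌈39/9⌉ = 5, so 5 is optimal.

5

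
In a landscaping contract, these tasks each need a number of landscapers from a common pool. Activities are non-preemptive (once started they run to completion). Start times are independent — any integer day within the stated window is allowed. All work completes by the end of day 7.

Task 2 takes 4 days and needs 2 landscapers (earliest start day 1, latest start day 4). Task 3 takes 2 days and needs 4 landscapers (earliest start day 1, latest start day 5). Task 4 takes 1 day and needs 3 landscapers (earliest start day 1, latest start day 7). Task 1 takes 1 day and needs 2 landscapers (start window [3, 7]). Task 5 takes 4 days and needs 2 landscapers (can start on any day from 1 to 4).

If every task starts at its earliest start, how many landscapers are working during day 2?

8

At early start, day 2 has: Task 2, Task 3, Task 5.
Demand: 2 + 4 + 2 = 8.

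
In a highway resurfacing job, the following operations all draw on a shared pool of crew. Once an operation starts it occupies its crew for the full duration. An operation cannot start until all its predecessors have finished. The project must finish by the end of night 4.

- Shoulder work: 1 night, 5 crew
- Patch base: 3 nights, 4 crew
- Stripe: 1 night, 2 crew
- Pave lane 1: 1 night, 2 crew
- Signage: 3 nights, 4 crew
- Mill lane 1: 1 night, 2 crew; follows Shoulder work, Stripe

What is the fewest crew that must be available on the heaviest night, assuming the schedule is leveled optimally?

Early-start (Shoulder work@1, Patch base@1, Stripe@1, Pave lane 1@1, Signage@1, Mill lane 1@2) gives peak 17: n1:17  n2:10  n3:8  n4:0.
Shift Stripe→2, Pave lane 1→3, Signage→2, Mill lane 1→4.
Schedule Shoulder work@1, Patch base@1, Stripe@2, Pave lane 1@3, Signage@2, Mill lane 1@4: n1:9  n2:10  n3:10  n4:6 — peak 10.

10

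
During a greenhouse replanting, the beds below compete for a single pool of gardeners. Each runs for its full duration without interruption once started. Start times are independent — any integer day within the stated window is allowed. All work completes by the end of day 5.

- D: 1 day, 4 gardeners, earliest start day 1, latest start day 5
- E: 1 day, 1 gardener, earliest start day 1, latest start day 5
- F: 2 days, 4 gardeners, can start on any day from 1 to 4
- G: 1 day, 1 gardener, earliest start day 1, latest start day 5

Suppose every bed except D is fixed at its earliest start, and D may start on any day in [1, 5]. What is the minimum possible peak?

6

D@1: d1:10  d2:4  d3:0  d4:0  d5:0 → peak 10
D@2: d1:6  d2:8  d3:0  d4:0  d5:0 → peak 8
D@3: d1:6  d2:4  d3:4  d4:0  d5:0 → peak 6
D@4: d1:6  d2:4  d3:0  d4:4  d5:0 → peak 6
D@5: d1:6  d2:4  d3:0  d4:0  d5:4 → peak 6
Best is D@3, peak 6.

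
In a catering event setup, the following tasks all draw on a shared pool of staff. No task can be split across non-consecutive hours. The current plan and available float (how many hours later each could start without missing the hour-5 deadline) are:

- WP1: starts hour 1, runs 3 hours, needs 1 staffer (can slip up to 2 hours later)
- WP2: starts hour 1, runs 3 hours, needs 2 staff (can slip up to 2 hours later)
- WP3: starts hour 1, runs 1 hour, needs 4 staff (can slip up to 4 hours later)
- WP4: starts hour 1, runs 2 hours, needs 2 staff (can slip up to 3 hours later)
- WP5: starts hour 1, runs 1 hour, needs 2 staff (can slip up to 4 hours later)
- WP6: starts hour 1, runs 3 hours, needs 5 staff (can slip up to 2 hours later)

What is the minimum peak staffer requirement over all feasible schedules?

Early-start (WP1@1, WP2@1, WP3@1, WP4@1, WP5@1, WP6@1) gives peak 16: h1:16  h2:10  h3:8  h4:0  h5:0.
Shift WP4→4, WP5→2, WP6→3.
Schedule WP1@1, WP2@1, WP3@1, WP4@4, WP5@2, WP6@3: h1:7  h2:5  h3:8  h4:7  h5:7 — peak 8.

8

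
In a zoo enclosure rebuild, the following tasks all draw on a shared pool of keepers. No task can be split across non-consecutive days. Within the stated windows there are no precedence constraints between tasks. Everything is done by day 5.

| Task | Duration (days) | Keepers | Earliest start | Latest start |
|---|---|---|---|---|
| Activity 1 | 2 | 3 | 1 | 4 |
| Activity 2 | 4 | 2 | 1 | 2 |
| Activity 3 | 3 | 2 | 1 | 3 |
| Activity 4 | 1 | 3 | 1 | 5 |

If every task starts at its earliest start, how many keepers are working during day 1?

At early start, day 1 has: Activity 1, Activity 2, Activity 3, Activity 4.
Demand: 3 + 2 + 2 + 3 = 10.

10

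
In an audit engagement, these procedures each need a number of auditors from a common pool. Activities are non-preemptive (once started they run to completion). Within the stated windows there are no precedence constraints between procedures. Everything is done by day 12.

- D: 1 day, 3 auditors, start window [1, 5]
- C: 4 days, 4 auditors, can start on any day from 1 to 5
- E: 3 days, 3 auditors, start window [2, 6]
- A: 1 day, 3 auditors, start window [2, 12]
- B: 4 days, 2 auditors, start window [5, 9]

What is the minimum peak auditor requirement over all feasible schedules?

5

Early-start (D@1, C@1, E@2, A@2, B@5) gives peak 10: d1:7  d2:10  d3:7  d4:7  d5:2  d6:2  d7:2  d8:2  d9:0  d10:0  d11:0  d12:0.
Shift C→2, E→6, A→9, B→6.
Schedule D@1, C@2, E@6, A@9, B@6: d1:3  d2:4  d3:4  d4:4  d5:4  d6:5  d7:5  d8:5  d9:5  d10:0  d11:0  d12:0 — peak 5.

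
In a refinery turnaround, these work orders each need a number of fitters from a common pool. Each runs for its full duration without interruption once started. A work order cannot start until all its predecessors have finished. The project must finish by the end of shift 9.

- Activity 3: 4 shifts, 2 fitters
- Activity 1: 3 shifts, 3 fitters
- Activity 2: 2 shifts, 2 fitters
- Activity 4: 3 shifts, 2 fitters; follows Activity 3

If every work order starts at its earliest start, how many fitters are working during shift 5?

2

At early start, shift 5 has: Activity 4.
Demand: 2 = 2.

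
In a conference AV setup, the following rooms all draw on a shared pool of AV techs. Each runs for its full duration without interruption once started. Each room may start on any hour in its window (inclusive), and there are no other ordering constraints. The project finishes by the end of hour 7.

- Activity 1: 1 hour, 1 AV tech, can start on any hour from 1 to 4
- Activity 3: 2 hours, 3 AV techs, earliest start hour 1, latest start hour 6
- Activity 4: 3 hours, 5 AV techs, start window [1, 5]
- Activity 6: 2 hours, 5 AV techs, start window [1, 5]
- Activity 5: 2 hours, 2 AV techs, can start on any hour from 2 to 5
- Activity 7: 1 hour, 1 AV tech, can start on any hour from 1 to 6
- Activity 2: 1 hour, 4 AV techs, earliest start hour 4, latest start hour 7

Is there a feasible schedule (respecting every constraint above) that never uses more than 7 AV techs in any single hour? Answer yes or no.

yes

Schedule Activity 1@1, Activity 3@3, Activity 4@5, Activity 6@1, Activity 5@2, Activity 7@1, Activity 2@4: h1:7  h2:7  h3:5  h4:7  h5:5  h6:5  h7:5 — peak 7 ≤ 7.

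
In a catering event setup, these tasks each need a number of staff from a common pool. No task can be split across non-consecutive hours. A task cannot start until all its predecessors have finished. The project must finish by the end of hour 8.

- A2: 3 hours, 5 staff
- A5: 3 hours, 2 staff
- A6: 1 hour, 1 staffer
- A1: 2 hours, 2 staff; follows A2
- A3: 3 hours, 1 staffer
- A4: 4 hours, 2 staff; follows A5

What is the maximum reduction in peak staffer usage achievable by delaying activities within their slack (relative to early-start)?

2

Early-start peak: h1:9  h2:8  h3:8  h4:4  h5:4  h6:2  h7:2  h8:0 ⇒ 9.
Leveled (A2@1, A5@1, A6@4, A1@4, A3@4, A4@4): h1:7  h2:7  h3:7  h4:6  h5:5  h6:3  h7:2  h8:0 ⇒ 7.
Reduction 9 − 7 = 2.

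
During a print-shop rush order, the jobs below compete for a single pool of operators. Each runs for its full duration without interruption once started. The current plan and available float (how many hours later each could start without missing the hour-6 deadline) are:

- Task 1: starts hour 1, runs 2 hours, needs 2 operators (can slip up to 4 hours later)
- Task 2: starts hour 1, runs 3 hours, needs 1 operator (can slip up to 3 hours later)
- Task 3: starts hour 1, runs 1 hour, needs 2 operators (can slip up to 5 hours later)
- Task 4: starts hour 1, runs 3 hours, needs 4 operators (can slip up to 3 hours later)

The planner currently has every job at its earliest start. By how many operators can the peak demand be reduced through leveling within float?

5

Early-start peak: h1:9  h2:7  h3:5  h4:0  h5:0  h6:0 ⇒ 9.
Leveled (Task 1@1, Task 2@1, Task 3@3, Task 4@4): h1:3  h2:3  h3:3  h4:4  h5:4  h6:4 ⇒ 4.
Reduction 9 − 4 = 5.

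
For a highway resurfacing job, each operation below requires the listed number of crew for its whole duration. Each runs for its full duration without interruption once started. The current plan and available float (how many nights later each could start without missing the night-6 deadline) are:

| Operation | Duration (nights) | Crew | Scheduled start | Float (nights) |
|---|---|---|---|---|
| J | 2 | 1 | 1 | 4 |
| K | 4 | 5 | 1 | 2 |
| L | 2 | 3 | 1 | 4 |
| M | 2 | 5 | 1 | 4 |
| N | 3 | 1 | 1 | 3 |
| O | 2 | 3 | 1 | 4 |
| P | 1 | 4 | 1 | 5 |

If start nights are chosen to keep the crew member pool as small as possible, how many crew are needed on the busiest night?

Early-start (J@1, K@1, L@1, M@1, N@1, O@1, P@1) gives peak 22: n1:22  n2:18  n3:6  n4:5  n5:0  n6:0.
Shift M→5, N→3, O→3, P→6.
Schedule J@1, K@1, L@1, M@5, N@3, O@3, P@6: n1:9  n2:9  n3:9  n4:9  n5:6  n6:9 — peak 9.
Total crew member-nights = 51 over 6 nights ⇒ peak ≥ ⌈51/6⌉ = 9, so 9 is optimal.

9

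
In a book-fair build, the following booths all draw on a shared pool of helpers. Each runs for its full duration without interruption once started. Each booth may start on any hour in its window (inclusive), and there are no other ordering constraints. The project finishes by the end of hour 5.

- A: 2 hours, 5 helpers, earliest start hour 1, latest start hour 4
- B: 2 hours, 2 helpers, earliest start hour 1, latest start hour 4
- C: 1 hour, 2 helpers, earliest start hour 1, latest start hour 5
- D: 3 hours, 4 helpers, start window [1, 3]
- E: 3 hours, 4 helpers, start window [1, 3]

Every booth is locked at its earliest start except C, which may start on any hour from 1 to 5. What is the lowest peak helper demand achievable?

C@1: h1:17  h2:15  h3:8  h4:0  h5:0 → peak 17
C@2: h1:15  h2:17  h3:8  h4:0  h5:0 → peak 17
C@3: h1:15  h2:15  h3:10  h4:0  h5:0 → peak 15
C@4: h1:15  h2:15  h3:8  h4:2  h5:0 → peak 15
C@5: h1:15  h2:15  h3:8  h4:0  h5:2 → peak 15
Best is C@3, peak 15.

15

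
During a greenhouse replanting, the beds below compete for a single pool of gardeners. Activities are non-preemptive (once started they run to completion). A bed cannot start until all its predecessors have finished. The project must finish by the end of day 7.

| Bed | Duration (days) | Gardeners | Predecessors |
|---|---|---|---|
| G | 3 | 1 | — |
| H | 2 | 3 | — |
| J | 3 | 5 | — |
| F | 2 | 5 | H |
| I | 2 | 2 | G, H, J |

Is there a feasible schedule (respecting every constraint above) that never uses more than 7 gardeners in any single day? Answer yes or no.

yes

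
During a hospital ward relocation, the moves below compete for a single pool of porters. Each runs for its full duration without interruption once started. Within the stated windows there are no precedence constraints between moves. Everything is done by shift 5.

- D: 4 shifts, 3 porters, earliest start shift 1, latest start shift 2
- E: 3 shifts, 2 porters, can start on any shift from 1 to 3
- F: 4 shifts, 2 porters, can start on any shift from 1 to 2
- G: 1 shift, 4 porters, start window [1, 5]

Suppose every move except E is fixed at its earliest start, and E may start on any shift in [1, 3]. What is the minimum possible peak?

E@1: s1:11  s2:7  s3:7  s4:5  s5:0 → peak 11
E@2: s1:9  s2:7  s3:7  s4:7  s5:0 → peak 9
E@3: s1:9  s2:5  s3:7  s4:7  s5:2 → peak 9
Best is E@2, peak 9.

9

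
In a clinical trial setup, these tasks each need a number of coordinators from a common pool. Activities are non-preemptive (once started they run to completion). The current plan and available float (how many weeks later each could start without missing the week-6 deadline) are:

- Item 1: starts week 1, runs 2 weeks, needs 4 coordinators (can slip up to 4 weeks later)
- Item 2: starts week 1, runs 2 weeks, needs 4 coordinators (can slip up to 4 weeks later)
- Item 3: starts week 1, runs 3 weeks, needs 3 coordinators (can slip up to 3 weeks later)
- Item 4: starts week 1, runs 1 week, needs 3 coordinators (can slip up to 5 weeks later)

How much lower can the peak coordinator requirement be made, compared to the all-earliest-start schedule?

Early-start peak: w1:14  w2:11  w3:3  w4:0  w5:0  w6:0 ⇒ 14.
Leveled (Item 1@1, Item 2@3, Item 3@1, Item 4@4): w1:7  w2:7  w3:7  w4:7  w5:0  w6:0 ⇒ 7.
Reduction 14 − 7 = 7.

7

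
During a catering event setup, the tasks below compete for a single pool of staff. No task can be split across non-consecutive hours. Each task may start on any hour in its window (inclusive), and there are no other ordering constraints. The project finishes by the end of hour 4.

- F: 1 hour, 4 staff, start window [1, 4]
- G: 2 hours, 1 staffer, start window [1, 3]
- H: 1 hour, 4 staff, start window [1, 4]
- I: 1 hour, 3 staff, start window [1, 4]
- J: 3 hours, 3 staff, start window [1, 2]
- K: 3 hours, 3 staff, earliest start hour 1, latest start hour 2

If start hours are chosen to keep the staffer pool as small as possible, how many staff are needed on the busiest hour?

Early-start (F@1, G@1, H@1, I@1, J@1, K@1) gives peak 18: h1:18  h2:7  h3:6  h4:0.
Shift I→3, J→2, K→2.
Schedule F@1, G@1, H@1, I@3, J@2, K@2: h1:9  h2:7  h3:9  h4:6 — peak 9.

9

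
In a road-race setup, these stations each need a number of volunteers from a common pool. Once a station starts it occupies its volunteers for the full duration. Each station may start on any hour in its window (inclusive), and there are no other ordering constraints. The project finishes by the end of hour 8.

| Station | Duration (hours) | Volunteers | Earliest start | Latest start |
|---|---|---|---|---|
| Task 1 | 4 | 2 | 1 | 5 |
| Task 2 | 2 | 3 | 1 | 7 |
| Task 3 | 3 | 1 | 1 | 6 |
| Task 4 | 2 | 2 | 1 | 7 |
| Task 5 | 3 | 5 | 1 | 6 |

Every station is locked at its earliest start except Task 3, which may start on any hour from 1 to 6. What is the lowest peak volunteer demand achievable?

12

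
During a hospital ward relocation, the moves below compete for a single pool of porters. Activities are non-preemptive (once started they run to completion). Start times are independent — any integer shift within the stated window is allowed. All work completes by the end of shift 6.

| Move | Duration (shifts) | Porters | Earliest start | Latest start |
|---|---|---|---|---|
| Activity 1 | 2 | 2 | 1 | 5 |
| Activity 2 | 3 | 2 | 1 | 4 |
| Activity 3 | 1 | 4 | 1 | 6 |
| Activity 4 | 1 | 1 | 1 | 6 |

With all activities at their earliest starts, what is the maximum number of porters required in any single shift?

9

Early-start schedule: Activity 1@1, Activity 2@1, Activity 3@1, Activity 4@1.
Load per shift: shift 1: 9, shift 2: 4, shift 3: 2, shift 4: 0, shift 5: 0, shift 6: 0.
Peak is 9.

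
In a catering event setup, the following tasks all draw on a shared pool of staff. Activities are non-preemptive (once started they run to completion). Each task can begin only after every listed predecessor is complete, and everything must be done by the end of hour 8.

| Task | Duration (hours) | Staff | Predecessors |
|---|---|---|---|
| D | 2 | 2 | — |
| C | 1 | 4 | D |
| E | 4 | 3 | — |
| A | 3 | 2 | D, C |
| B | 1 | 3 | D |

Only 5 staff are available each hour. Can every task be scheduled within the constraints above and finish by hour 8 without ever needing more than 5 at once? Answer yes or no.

Schedule D@1, C@3, E@4, A@4, B@8: h1:2  h2:2  h3:4  h4:5  h5:5  h6:5  h7:3  h8:3 — peak 5 ≤ 5.

yes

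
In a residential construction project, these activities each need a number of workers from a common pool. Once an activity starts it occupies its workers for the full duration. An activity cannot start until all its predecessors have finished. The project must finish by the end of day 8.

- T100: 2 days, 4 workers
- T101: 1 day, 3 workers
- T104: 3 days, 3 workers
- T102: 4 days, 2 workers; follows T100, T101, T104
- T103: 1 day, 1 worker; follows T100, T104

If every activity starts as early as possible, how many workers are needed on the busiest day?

Early-start schedule: T100@1, T101@1, T104@1, T102@4, T103@4.
Load per day: day 1: 10, day 2: 7, day 3: 3, day 4: 3, day 5: 2, day 6: 2, day 7: 2, day 8: 0.
Peak is 10.

10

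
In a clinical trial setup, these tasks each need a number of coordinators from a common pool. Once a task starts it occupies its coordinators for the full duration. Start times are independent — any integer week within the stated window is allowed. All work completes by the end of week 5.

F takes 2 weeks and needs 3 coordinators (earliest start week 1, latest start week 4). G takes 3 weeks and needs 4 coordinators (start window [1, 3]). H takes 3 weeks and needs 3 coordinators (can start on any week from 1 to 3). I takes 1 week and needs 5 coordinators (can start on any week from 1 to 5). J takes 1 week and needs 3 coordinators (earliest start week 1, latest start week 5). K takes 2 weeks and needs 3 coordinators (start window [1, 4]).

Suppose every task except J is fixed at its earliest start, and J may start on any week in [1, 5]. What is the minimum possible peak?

J@1: w1:21  w2:13  w3:7  w4:0  w5:0 → peak 21
J@2: w1:18  w2:16  w3:7  w4:0  w5:0 → peak 18
J@3: w1:18  w2:13  w3:10  w4:0  w5:0 → peak 18
J@4: w1:18  w2:13  w3:7  w4:3  w5:0 → peak 18
J@5: w1:18  w2:13  w3:7  w4:0  w5:3 → peak 18
Best is J@2, peak 18.

18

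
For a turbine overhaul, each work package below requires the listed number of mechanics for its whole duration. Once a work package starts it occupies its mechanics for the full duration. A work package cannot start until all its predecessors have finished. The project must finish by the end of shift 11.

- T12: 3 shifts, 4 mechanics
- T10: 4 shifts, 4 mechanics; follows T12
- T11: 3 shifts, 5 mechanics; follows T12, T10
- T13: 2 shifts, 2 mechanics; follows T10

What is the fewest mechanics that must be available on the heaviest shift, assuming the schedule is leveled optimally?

Schedule T12@1, T10@4, T11@8, T13@8: s1:4  s2:4  s3:4  s4:4  s5:4  s6:4  s7:4  s8:7  s9:7  s10:5  s11:0 — peak 7.
No arrangement of the 10 feasible schedules does better.

7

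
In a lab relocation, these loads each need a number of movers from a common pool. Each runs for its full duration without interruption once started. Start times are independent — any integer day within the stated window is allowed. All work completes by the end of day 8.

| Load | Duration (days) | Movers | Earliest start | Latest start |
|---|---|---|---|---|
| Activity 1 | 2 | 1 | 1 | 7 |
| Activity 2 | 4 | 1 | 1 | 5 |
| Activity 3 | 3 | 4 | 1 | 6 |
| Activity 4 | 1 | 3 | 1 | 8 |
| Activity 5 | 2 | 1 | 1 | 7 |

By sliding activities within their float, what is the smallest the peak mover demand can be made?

Early-start (Activity 1@1, Activity 2@1, Activity 3@1, Activity 4@1, Activity 5@1) gives peak 10: d1:10  d2:7  d3:5  d4:1  d5:0  d6:0  d7:0  d8:0.
Shift Activity 3→5, Activity 4→3.
Schedule Activity 1@1, Activity 2@1, Activity 3@5, Activity 4@3, Activity 5@1: d1:3  d2:3  d3:4  d4:1  d5:4  d6:4  d7:4  d8:0 — peak 4.

4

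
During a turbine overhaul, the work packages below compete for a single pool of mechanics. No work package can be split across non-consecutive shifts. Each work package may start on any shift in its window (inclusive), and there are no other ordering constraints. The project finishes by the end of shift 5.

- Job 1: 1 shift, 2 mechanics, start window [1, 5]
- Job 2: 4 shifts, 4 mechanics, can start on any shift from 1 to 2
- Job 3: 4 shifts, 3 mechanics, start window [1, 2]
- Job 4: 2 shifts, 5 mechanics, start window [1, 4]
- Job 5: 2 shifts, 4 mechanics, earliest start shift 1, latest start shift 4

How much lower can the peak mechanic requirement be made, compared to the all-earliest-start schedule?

6

Early-start peak: s1:18  s2:16  s3:7  s4:7  s5:0 ⇒ 18.
Leveled (Job 1@1, Job 2@1, Job 3@1, Job 4@2, Job 5@4): s1:9  s2:12  s3:12  s4:11  s5:4 ⇒ 12.
Reduction 18 − 12 = 6.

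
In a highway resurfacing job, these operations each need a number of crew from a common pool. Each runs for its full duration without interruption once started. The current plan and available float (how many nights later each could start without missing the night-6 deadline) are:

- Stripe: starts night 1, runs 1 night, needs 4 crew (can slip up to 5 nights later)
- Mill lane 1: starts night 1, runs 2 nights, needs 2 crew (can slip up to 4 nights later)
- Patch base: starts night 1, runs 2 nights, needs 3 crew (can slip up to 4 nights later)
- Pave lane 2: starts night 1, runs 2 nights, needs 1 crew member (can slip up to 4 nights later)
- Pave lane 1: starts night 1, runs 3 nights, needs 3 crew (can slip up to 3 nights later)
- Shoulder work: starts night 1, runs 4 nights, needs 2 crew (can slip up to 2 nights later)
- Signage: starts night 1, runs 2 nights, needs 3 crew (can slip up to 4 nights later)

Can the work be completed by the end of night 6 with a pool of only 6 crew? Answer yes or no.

Total crew member-nights = 39; over 6 nights the average is 39/6 > 6, so some night must exceed 6.

no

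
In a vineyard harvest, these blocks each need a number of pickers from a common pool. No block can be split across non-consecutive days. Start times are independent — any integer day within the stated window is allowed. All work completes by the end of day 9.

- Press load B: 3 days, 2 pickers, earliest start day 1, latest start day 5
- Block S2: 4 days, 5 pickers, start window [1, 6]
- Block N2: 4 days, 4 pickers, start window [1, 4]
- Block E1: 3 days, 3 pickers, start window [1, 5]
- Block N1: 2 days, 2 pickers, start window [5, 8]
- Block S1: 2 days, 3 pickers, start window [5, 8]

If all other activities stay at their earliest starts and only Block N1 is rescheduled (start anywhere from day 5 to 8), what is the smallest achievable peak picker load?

14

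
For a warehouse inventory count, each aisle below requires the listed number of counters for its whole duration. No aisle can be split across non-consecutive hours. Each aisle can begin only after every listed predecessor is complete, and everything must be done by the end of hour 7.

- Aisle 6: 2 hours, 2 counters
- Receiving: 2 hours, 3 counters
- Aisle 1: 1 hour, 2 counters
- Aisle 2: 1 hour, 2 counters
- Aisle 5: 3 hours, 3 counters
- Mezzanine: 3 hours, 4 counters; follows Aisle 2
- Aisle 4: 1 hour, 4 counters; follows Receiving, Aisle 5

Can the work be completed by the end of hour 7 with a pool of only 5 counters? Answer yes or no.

no

Total counter-hours = 39; over 7 hours the average is 39/7 > 5, so some hour must exceed 5.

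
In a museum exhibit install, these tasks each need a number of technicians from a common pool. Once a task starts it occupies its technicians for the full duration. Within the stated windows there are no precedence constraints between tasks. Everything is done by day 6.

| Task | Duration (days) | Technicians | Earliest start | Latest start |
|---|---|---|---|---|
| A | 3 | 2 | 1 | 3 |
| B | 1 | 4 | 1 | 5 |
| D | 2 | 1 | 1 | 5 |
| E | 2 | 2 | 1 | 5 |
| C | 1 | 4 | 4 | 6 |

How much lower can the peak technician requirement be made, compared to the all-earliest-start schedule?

Early-start peak: d1:9  d2:5  d3:2  d4:4  d5:0  d6:0 ⇒ 9.
Leveled (A@1, B@5, D@1, E@3, C@6): d1:3  d2:3  d3:4  d4:2  d5:4  d6:4 ⇒ 4.
Reduction 9 − 4 = 5.

5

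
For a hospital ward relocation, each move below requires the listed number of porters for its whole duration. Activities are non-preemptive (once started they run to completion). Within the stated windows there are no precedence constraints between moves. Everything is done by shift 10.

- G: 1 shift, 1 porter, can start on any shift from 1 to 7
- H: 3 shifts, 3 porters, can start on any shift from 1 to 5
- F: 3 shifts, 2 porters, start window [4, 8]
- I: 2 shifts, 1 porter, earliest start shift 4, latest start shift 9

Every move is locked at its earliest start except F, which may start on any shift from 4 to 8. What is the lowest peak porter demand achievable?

F@4: s1:4  s2:3  s3:3  s4:3  s5:3  s6:2  s7:0  s8:0  s9:0  s10:0 → peak 4
F@5: s1:4  s2:3  s3:3  s4:1  s5:3  s6:2  s7:2  s8:0  s9:0  s10:0 → peak 4
F@6: s1:4  s2:3  s3:3  s4:1  s5:1  s6:2  s7:2  s8:2  s9:0  s10:0 → peak 4
F@7: s1:4  s2:3  s3:3  s4:1  s5:1  s6:0  s7:2  s8:2  s9:2  s10:0 → peak 4
F@8: s1:4  s2:3  s3:3  s4:1  s5:1  s6:0  s7:0  s8:2  s9:2  s10:2 → peak 4
Best is F@4, peak 4.

4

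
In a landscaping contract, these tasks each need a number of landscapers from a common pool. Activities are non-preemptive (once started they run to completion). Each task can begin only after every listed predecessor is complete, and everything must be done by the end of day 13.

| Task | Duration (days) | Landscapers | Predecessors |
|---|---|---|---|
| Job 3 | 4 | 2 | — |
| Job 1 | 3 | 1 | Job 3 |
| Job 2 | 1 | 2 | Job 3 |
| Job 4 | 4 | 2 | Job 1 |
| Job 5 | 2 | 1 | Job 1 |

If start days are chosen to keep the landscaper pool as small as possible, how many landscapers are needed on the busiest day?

Schedule Job 3@1, Job 1@5, Job 2@5, Job 4@8, Job 5@8: d1:2  d2:2  d3:2  d4:2  d5:3  d6:1  d7:1  d8:3  d9:3  d10:2  d11:2  d12:0  d13:0 — peak 3.

3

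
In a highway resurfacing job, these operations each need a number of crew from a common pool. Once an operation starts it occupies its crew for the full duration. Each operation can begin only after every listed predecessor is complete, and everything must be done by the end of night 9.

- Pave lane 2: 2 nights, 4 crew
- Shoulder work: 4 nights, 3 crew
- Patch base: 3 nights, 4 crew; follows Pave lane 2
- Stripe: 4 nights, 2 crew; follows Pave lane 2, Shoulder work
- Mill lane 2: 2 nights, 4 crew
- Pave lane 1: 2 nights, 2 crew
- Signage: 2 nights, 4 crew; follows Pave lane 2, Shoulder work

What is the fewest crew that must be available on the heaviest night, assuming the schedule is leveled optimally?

Early-start (Pave lane 2@1, Shoulder work@1, Patch base@3, Stripe@5, Mill lane 2@1, Pave lane 1@1, Signage@5) gives peak 13: n1:13  n2:13  n3:7  n4:7  n5:10  n6:6  n7:2  n8:2  n9:0.
Shift Mill lane 2→6, Pave lane 1→5, Signage→8.
Schedule Pave lane 2@1, Shoulder work@1, Patch base@3, Stripe@5, Mill lane 2@6, Pave lane 1@5, Signage@8: n1:7  n2:7  n3:7  n4:7  n5:8  n6:8  n7:6  n8:6  n9:4 — peak 8.

8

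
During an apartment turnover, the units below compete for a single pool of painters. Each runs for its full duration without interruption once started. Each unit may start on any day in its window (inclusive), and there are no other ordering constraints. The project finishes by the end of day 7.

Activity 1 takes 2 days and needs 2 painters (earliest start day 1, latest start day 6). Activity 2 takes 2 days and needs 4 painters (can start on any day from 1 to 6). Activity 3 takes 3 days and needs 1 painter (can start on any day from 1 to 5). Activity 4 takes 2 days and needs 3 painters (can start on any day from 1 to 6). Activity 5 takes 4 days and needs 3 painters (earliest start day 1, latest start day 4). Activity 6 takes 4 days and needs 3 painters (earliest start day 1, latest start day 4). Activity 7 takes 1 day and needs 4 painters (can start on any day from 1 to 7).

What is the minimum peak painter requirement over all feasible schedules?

8

Early-start (Activity 1@1, Activity 2@1, Activity 3@1, Activity 4@1, Activity 5@1, Activity 6@1, Activity 7@1) gives peak 20: d1:20  d2:16  d3:7  d4:6  d5:0  d6:0  d7:0.
Shift Activity 2→5, Activity 3→3, Activity 6→3, Activity 7→7.
Schedule Activity 1@1, Activity 2@5, Activity 3@3, Activity 4@1, Activity 5@1, Activity 6@3, Activity 7@7: d1:8  d2:8  d3:7  d4:7  d5:8  d6:7  d7:4 — peak 8.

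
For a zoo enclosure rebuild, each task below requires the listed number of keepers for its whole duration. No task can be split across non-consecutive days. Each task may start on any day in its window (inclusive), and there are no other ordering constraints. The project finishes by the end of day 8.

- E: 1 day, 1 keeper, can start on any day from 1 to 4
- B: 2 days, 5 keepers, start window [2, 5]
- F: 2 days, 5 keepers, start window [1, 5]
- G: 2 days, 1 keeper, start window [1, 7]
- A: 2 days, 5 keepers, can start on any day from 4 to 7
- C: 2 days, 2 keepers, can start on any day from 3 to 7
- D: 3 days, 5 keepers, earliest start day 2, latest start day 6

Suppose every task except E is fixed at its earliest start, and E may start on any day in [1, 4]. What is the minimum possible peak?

16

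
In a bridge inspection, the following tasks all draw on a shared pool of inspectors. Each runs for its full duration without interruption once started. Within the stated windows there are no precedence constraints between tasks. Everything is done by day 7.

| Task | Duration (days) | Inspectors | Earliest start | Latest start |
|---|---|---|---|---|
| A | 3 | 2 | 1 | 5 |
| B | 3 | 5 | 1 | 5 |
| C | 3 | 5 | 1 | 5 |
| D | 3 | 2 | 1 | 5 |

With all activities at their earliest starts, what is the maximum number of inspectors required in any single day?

14

Early-start schedule: A@1, B@1, C@1, D@1.
Load per day: day 1: 14, day 2: 14, day 3: 14, day 4: 0, day 5: 0, day 6: 0, day 7: 0.
Peak is 14.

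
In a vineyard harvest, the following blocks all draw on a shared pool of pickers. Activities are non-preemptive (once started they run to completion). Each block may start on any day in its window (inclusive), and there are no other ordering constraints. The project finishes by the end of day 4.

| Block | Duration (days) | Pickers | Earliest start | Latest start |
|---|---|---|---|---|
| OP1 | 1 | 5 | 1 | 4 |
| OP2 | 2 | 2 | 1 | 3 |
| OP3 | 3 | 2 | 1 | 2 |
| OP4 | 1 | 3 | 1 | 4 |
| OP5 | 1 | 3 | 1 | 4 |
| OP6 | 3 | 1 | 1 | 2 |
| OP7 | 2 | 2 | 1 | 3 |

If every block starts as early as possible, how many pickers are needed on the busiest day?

Early-start schedule: OP1@1, OP2@1, OP3@1, OP4@1, OP5@1, OP6@1, OP7@1.
Load per day: day 1: 18, day 2: 7, day 3: 3, day 4: 0.
Peak is 18.

18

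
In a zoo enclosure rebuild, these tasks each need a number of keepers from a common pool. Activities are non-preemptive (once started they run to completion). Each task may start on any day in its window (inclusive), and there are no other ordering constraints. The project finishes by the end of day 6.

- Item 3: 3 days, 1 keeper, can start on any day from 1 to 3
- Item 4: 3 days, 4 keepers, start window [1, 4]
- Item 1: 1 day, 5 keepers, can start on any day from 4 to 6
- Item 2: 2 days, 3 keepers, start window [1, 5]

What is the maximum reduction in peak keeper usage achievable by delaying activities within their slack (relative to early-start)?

Early-start peak: d1:8  d2:8  d3:5  d4:5  d5:0  d6:0 ⇒ 8.
Leveled (Item 3@1, Item 4@1, Item 1@4, Item 2@5): d1:5  d2:5  d3:5  d4:5  d5:3  d6:3 ⇒ 5.
Reduction 8 − 5 = 3.

3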